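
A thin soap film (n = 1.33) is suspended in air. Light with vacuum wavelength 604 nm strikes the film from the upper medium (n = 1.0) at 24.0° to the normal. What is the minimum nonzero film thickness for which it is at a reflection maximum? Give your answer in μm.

Top surface (1.0 → 1.33): reflection off a higher-index medium gives a half-wave phase shift.
Ray reflecting at the bottom interface goes from n = 1.33 toward n = 1.0: no phase shift.
Net: one phase inversion between the two reflected rays.
So the condition for constructive reflection is 2 n t cos θ_r = (m + ½) λ.
Snell's law: 1.0 sin 24.0° = 1.33 sin θ_r → sin θ_r = 0.306, cos θ_r = 0.952.
Minimum at m = 0: t = λ / (4 n cos θ_r) = 604 / (4 × 1.33 × 0.952) = 119 nm.

0.119 μm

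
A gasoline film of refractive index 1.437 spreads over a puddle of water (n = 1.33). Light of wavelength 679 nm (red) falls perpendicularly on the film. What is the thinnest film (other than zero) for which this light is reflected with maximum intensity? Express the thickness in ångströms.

At the upper boundary (n = 1.0 to n = 1.437) the reflected ray undergoes a half-wave phase shift.
Bottom surface (1.437 → 1.33): reflection off a lower-index medium gives no phase shift.
Net: one phase inversion between the two reflected rays.
So the condition for constructive reflection is 2 n t = (m + ½) λ.
Minimum at m = 0: t = λ / (4 n) = 679 / (4 × 1.437) = 118 nm.

1181 Å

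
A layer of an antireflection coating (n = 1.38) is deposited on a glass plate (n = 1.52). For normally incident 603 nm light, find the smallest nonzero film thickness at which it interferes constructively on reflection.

218 nm

Top surface (1.0 → 1.38): reflection off a higher-index medium gives a half-wave phase shift.
Ray reflecting at the bottom interface goes from n = 1.38 toward n = 1.52: a half-wave phase shift.
Zero or two π shifts → no net half-wave offset.
With no net inversion, constructive interference in reflection requires 2 n t = m λ.
Minimum nonzero at m = 1: t = λ / (2 n) = 603 / (2 × 1.38) = 218 nm.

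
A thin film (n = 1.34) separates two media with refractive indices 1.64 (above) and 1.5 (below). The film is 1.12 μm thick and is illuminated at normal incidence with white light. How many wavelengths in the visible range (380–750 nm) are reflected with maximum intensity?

Ray reflecting at the top interface goes from n = 1.64 toward n = 1.34: no phase shift.
Ray reflecting at the bottom interface goes from n = 1.34 toward n = 1.5: a half-wave phase shift.
Exactly one π shift → a net half-wave offset.
With one net inversion, constructive interference in reflection requires 2 n t = (m + ½) λ.
λ = 2 n t / (m + ½) = 3002 / (m + ½) nm.
m=3: 858 nm (IR); m=4: 667 nm (visible); m=5: 546 nm (visible); m=6: 462 nm (visible); m=7: 400 nm (visible); m=8: 353 nm (UV).

4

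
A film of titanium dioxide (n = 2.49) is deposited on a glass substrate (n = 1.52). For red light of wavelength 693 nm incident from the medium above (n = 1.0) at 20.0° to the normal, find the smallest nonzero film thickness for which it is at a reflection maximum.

Ray reflecting at the top interface goes from n = 1.0 toward n = 2.49: a half-wave phase shift.
At the lower boundary (n = 2.49 to n = 1.52) the reflected ray undergoes no phase shift.
The two reflections differ by half a wavelength.
So the condition for constructive reflection is 2 n t cos θ_r = (m + ½) λ.
Snell's law: 1.0 sin 20.0° = 2.49 sin θ_r → sin θ_r = 0.137, cos θ_r = 0.991.
Minimum at m = 0: t = λ / (4 n cos θ_r) = 693 / (4 × 2.49 × 0.991) = 70.2 nm.

70.2 nm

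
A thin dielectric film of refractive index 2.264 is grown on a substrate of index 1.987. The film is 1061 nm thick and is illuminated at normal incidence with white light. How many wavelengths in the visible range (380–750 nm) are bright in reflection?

7

Ray reflecting at the top interface goes from n = 1.0 toward n = 2.264: a half-wave phase shift.
Bottom surface (2.264 → 1.987): reflection off a lower-index medium gives no phase shift.
The two reflections differ by half a wavelength.
With one net inversion, constructive interference in reflection requires 2 n t = (m + ½) λ.
λ = 2 n t / (m + ½) = 4804 / (m + ½) nm.
m=5: 873 nm (IR); m=6: 739 nm (visible); m=7: 641 nm (visible); m=8: 565 nm (visible); m=9: 506 nm (visible); m=10: 458 nm (visible); m=11: 418 nm (visible); m=12: 384 nm (visible); m=13: 356 nm (UV).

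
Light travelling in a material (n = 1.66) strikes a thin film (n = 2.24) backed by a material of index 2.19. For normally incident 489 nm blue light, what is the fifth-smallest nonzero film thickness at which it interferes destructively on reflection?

Top surface (1.66 → 2.24): reflection off a higher-index medium gives a half-wave phase shift.
Bottom surface (2.24 → 2.19): reflection off a lower-index medium gives no phase shift.
Net: one phase inversion between the two reflected rays.
With one net inversion, destructive interference in reflection requires 2 n t = m λ.
The fifth-smallest nonzero thickness corresponds to m = 5: t = m λ / (2 n) = 5.00 × 489 / (2 × 2.24) = 546 nm.

546 nm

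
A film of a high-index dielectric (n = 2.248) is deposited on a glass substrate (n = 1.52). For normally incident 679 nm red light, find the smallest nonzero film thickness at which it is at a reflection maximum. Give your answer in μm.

0.0755 μm

At the upper boundary (n = 1.0 to n = 2.248) the reflected ray undergoes a half-wave phase shift.
Ray reflecting at the bottom interface goes from n = 2.248 toward n = 1.52: no phase shift.
Exactly one π shift → a net half-wave offset.
For maximum reflection here: 2 n t = (m + ½) λ.
Minimum at m = 0: t = λ / (4 n) = 679 / (4 × 2.248) = 75.5 nm.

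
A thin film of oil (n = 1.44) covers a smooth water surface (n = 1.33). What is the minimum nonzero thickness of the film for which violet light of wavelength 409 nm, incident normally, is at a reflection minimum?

142 nm

At the upper boundary (n = 1.0 to n = 1.44) the reflected ray undergoes a half-wave phase shift.
Bottom surface (1.44 → 1.33): reflection off a lower-index medium gives no phase shift.
Net: one phase inversion between the two reflected rays.
So the condition for destructive reflection is 2 n t = m λ.
Minimum nonzero at m = 1: t = λ / (2 n) = 409 / (2 × 1.44) = 142 nm.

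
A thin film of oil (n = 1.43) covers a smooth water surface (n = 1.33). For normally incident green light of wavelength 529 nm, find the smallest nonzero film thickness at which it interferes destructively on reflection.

185 nm

At the upper boundary (n = 1.0 to n = 1.43) the reflected ray undergoes a half-wave phase shift.
Bottom surface (1.43 → 1.33): reflection off a lower-index medium gives no phase shift.
The two reflections differ by half a wavelength.
So the condition for destructive reflection is 2 n t = m λ.
Minimum nonzero at m = 1: t = λ / (2 n) = 529 / (2 × 1.43) = 185 nm.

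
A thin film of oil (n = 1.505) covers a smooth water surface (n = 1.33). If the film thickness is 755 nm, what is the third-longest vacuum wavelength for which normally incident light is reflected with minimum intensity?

758 nm

At the upper boundary (n = 1.0 to n = 1.505) the reflected ray undergoes a half-wave phase shift.
At the lower boundary (n = 1.505 to n = 1.33) the reflected ray undergoes no phase shift.
Net: one phase inversion between the two reflected rays.
With one net inversion, destructive interference in reflection requires 2 n t = m λ.
λ = 2 n t / m. The third-longest wavelength is m = 3: λ = 2 × 1.505 × 755 / 3.00 = 758 nm.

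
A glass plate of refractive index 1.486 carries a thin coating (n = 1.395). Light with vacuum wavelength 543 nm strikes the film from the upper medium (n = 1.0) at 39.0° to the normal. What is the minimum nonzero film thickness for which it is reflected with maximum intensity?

At the upper boundary (n = 1.0 to n = 1.395) the reflected ray undergoes a half-wave phase shift.
Ray reflecting at the bottom interface goes from n = 1.395 toward n = 1.486: a half-wave phase shift.
Zero or two π shifts → no net half-wave offset.
For maximum reflection here: 2 n t cos θ_r = m λ.
Snell's law: 1.0 sin 39.0° = 1.395 sin θ_r → sin θ_r = 0.451, cos θ_r = 0.892.
Minimum nonzero at m = 1: t = λ / (2 n cos θ_r) = 543 / (2 × 1.395 × 0.892) = 218 nm.

218 nm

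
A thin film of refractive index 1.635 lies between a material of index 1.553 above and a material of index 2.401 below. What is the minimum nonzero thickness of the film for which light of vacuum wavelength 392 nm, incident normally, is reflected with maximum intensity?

120 nm

At the upper boundary (n = 1.553 to n = 1.635) the reflected ray undergoes a half-wave phase shift.
Bottom surface (1.635 → 2.401): reflection off a higher-index medium gives a half-wave phase shift.
Zero or two π shifts → no net half-wave offset.
With no net inversion, constructive interference in reflection requires 2 n t = m λ.
Minimum nonzero at m = 1: t = λ / (2 n) = 392 / (2 × 1.635) = 120 nm.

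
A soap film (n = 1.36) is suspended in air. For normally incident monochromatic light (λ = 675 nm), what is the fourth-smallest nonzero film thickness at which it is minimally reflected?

Ray reflecting at the top interface goes from n = 1.0 toward n = 1.36: a half-wave phase shift.
At the lower boundary (n = 1.36 to n = 1.0) the reflected ray undergoes no phase shift.
The two reflections differ by half a wavelength.
With one net inversion, destructive interference in reflection requires 2 n t = m λ.
The fourth-smallest nonzero thickness corresponds to m = 4: t = m λ / (2 n) = 4.00 × 675 / (2 × 1.36) = 993 nm.

993 nm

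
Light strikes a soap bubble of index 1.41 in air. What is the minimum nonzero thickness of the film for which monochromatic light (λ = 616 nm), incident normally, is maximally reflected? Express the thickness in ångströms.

1092 Å

Ray reflecting at the top interface goes from n = 1.0 toward n = 1.41: a half-wave phase shift.
Ray reflecting at the bottom interface goes from n = 1.41 toward n = 1.0: no phase shift.
The two reflections differ by half a wavelength.
For maximum reflection here: 2 n t = (m + ½) λ.
Minimum at m = 0: t = λ / (4 n) = 616 / (4 × 1.41) = 109 nm.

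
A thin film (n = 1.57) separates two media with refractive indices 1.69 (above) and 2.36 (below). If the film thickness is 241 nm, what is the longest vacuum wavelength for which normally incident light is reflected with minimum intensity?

At the upper boundary (n = 1.69 to n = 1.57) the reflected ray undergoes no phase shift.
Bottom surface (1.57 → 2.36): reflection off a higher-index medium gives a half-wave phase shift.
The two reflections differ by half a wavelength.
With one net inversion, destructive interference in reflection requires 2 n t = m λ.
λ = 2 n t / m. The longest wavelength is m = 1: λ = 2 × 1.57 × 241 / 1.00 = 757 nm.

757 nm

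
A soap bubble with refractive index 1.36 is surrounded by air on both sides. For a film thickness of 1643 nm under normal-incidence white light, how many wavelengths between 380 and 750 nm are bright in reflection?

6

Ray reflecting at the top interface goes from n = 1.0 toward n = 1.36: a half-wave phase shift.
At the lower boundary (n = 1.36 to n = 1.0) the reflected ray undergoes no phase shift.
Net: one phase inversion between the two reflected rays.
With one net inversion, constructive interference in reflection requires 2 n t = (m + ½) λ.
λ = 2 n t / (m + ½) = 4469 / (m + ½) nm.
m=5: 813 nm (IR); m=6: 688 nm (visible); m=7: 596 nm (visible); m=8: 526 nm (visible); m=9: 470 nm (visible); m=10: 426 nm (visible); m=11: 389 nm (visible); m=12: 358 nm (UV).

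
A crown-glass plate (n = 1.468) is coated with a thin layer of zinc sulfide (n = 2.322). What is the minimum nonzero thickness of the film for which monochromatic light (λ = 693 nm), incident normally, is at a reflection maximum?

Ray reflecting at the top interface goes from n = 1.0 toward n = 2.322: a half-wave phase shift.
At the lower boundary (n = 2.322 to n = 1.468) the reflected ray undergoes no phase shift.
Net: one phase inversion between the two reflected rays.
For maximum reflection here: 2 n t = (m + ½) λ.
Minimum at m = 0: t = λ / (4 n) = 693 / (4 × 2.322) = 74.6 nm.

74.6 nm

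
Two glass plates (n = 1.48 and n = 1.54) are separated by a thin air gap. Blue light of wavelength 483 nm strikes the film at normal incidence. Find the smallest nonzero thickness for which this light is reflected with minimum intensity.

Top surface (1.48 → 1.0): reflection off a lower-index medium gives no phase shift.
Bottom surface (1.0 → 1.54): reflection off a higher-index medium gives a half-wave phase shift.
Exactly one π shift → a net half-wave offset.
With one net inversion, destructive interference in reflection requires 2 n t = m λ.
The smallest nonzero thickness corresponds to m = 1: t = m λ / (2 n) = 1.00 × 483 / (2 × 1.0) = 242 nm.

242 nm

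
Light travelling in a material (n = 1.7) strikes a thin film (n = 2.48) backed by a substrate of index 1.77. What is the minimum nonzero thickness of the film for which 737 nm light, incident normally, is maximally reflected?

74.3 nm

Ray reflecting at the top interface goes from n = 1.7 toward n = 2.48: a half-wave phase shift.
Ray reflecting at the bottom interface goes from n = 2.48 toward n = 1.77: no phase shift.
The two reflections differ by half a wavelength.
So the condition for constructive reflection is 2 n t = (m + ½) λ.
Minimum at m = 0: t = λ / (4 n) = 737 / (4 × 2.48) = 74.3 nm.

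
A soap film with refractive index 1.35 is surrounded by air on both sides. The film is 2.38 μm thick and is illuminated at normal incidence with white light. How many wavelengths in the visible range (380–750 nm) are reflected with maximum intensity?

At the upper boundary (n = 1.0 to n = 1.35) the reflected ray undergoes a half-wave phase shift.
Ray reflecting at the bottom interface goes from n = 1.35 toward n = 1.0: no phase shift.
The two reflections differ by half a wavelength.
So the condition for constructive reflection is 2 n t = (m + ½) λ.
λ = 2 n t / (m + ½) = 6426 / (m + ½) nm.
m=8: 756 nm (IR); m=9: 676 nm (visible); m=10: 612 nm (visible); m=11: 559 nm (visible); m=12: 514 nm (visible); m=13: 476 nm (visible); m=14: 443 nm (visible); m=15: 415 nm (visible); m=16: 389 nm (visible); m=17: 367 nm (UV).

8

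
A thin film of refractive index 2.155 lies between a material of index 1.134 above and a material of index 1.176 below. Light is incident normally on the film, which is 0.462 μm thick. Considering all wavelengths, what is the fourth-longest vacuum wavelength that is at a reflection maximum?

569 nm

At the upper boundary (n = 1.134 to n = 2.155) the reflected ray undergoes a half-wave phase shift.
At the lower boundary (n = 2.155 to n = 1.176) the reflected ray undergoes no phase shift.
Exactly one π shift → a net half-wave offset.
With one net inversion, constructive interference in reflection requires 2 n t = (m + ½) λ.
λ = 2 n t / (m + ½). The fourth-longest wavelength is m = 3: λ = 2 × 2.155 × 462 / 3.50 = 569 nm.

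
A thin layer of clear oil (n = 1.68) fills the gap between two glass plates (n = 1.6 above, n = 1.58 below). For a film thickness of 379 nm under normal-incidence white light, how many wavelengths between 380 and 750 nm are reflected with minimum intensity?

Top surface (1.6 → 1.68): reflection off a higher-index medium gives a half-wave phase shift.
At the lower boundary (n = 1.68 to n = 1.58) the reflected ray undergoes no phase shift.
The two reflections differ by half a wavelength.
With one net inversion, destructive interference in reflection requires 2 n t = m λ.
λ = 2 n t / m = 1273 / m nm.
m=1: 1273 nm (IR); m=2: 637 nm (visible); m=3: 424 nm (visible); m=4: 318 nm (UV).

2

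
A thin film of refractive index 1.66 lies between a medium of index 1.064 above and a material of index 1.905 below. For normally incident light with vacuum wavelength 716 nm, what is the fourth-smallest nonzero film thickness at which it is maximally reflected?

863 nm

At the upper boundary (n = 1.064 to n = 1.66) the reflected ray undergoes a half-wave phase shift.
Ray reflecting at the bottom interface goes from n = 1.66 toward n = 1.905: a half-wave phase shift.
Net: no relative phase inversion (both shifts match).
For strong reflection here: 2 n t = m λ.
The fourth-smallest nonzero thickness corresponds to m = 4: t = m λ / (2 n) = 4.00 × 716 / (2 × 1.66) = 863 nm.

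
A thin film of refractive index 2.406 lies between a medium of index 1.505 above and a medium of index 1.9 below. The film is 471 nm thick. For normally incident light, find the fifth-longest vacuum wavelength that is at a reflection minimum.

453 nm

Top surface (1.505 → 2.406): reflection off a higher-index medium gives a half-wave phase shift.
At the lower boundary (n = 2.406 to n = 1.9) the reflected ray undergoes no phase shift.
Net: one phase inversion between the two reflected rays.
So the condition for destructive reflection is 2 n t = m λ.
λ = 2 n t / m. The fifth-longest wavelength is m = 5: λ = 2 × 2.406 × 471 / 5.00 = 453 nm.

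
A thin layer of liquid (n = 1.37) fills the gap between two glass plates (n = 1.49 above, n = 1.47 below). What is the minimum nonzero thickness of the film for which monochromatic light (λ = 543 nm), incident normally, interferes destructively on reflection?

Top surface (1.49 → 1.37): reflection off a lower-index medium gives no phase shift.
At the lower boundary (n = 1.37 to n = 1.47) the reflected ray undergoes a half-wave phase shift.
Net: one phase inversion between the two reflected rays.
So the condition for destructive reflection is 2 n t = m λ.
Minimum nonzero at m = 1: t = λ / (2 n) = 543 / (2 × 1.37) = 198 nm.

198 nm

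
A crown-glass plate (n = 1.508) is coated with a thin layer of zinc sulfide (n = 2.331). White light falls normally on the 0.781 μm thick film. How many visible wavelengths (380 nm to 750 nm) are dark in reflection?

5

At the upper boundary (n = 1.0 to n = 2.331) the reflected ray undergoes a half-wave phase shift.
At the lower boundary (n = 2.331 to n = 1.508) the reflected ray undergoes no phase shift.
The two reflections differ by half a wavelength.
With one net inversion, destructive interference in reflection requires 2 n t = m λ.
λ = 2 n t / m = 3641 / m nm.
m=4: 910 nm (IR); m=5: 728 nm (visible); m=6: 607 nm (visible); m=7: 520 nm (visible); m=8: 455 nm (visible); m=9: 405 nm (visible); m=10: 364 nm (UV).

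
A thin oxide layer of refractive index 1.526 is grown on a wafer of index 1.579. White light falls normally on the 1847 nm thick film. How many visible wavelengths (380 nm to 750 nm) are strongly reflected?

7

Ray reflecting at the top interface goes from n = 1.0 toward n = 1.526: a half-wave phase shift.
Ray reflecting at the bottom interface goes from n = 1.526 toward n = 1.579: a half-wave phase shift.
Zero or two π shifts → no net half-wave offset.
With no net inversion, constructive interference in reflection requires 2 n t = m λ.
λ = 2 n t / m = 5637 / m nm.
m=7: 805 nm (IR); m=8: 705 nm (visible); m=9: 626 nm (visible); m=10: 564 nm (visible); m=11: 512 nm (visible); m=12: 470 nm (visible); m=13: 434 nm (visible); m=14: 403 nm (visible); m=15: 376 nm (UV).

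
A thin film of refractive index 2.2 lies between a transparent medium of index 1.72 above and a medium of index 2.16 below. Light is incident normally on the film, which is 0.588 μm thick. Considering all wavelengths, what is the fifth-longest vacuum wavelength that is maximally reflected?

Ray reflecting at the top interface goes from n = 1.72 toward n = 2.2: a half-wave phase shift.
At the lower boundary (n = 2.2 to n = 2.16) the reflected ray undergoes no phase shift.
Net: one phase inversion between the two reflected rays.
For strong reflection here: 2 n t = (m + ½) λ.
λ = 2 n t / (m + ½). The fifth-longest wavelength is m = 4: λ = 2 × 2.2 × 588 / 4.50 = 575 nm.

575 nm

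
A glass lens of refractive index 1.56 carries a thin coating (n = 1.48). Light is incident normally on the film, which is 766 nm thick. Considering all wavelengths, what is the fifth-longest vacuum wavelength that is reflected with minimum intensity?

At the upper boundary (n = 1.0 to n = 1.48) the reflected ray undergoes a half-wave phase shift.
Bottom surface (1.48 → 1.56): reflection off a higher-index medium gives a half-wave phase shift.
Net: no relative phase inversion (both shifts match).
For weak reflection here: 2 n t = (m + ½) λ.
λ = 2 n t / (m + ½). The fifth-longest wavelength is m = 4: λ = 2 × 1.48 × 766 / 4.50 = 504 nm.

504 nm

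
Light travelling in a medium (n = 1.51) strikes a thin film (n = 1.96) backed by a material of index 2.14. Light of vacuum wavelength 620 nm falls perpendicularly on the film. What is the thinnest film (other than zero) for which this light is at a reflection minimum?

79.1 nm

At the upper boundary (n = 1.51 to n = 1.96) the reflected ray undergoes a half-wave phase shift.
At the lower boundary (n = 1.96 to n = 2.14) the reflected ray undergoes a half-wave phase shift.
The two reflections carry the same phase change, so no net offset.
So the condition for destructive reflection is 2 n t = (m + ½) λ.
Minimum at m = 0: t = λ / (4 n) = 620 / (4 × 1.96) = 79.1 nm.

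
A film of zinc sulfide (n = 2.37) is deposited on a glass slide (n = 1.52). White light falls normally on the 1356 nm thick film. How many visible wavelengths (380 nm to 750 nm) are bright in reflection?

8

Top surface (1.0 → 2.37): reflection off a higher-index medium gives a half-wave phase shift.
Bottom surface (2.37 → 1.52): reflection off a lower-index medium gives no phase shift.
The two reflections differ by half a wavelength.
So the condition for constructive reflection is 2 n t = (m + ½) λ.
λ = 2 n t / (m + ½) = 6427 / (m + ½) nm.
m=8: 756 nm (IR); m=9: 677 nm (visible); m=10: 612 nm (visible); m=11: 559 nm (visible); m=12: 514 nm (visible); m=13: 476 nm (visible); m=14: 443 nm (visible); m=15: 415 nm (visible); m=16: 390 nm (visible); m=17: 367 nm (UV).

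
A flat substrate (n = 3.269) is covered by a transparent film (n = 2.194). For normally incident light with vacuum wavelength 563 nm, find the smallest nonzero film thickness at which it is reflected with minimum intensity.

At the upper boundary (n = 1.0 to n = 2.194) the reflected ray undergoes a half-wave phase shift.
At the lower boundary (n = 2.194 to n = 3.269) the reflected ray undergoes a half-wave phase shift.
Zero or two π shifts → no net half-wave offset.
For weak reflection here: 2 n t = (m + ½) λ.
Minimum at m = 0: t = λ / (4 n) = 563 / (4 × 2.194) = 64.2 nm.

64.2 nm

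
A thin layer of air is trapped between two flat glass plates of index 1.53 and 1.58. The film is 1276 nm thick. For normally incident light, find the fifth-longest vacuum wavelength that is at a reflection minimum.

Ray reflecting at the top interface goes from n = 1.53 toward n = 1.0: no phase shift.
Ray reflecting at the bottom interface goes from n = 1.0 toward n = 1.58: a half-wave phase shift.
The two reflections differ by half a wavelength.
So the condition for destructive reflection is 2 n t = m λ.
λ = 2 n t / m. The fifth-longest wavelength is m = 5: λ = 2 × 1.0 × 1276 / 5.00 = 510 nm.

510 nm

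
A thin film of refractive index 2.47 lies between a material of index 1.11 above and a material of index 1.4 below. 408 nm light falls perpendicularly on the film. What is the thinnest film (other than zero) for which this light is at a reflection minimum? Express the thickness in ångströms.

826 Å

Ray reflecting at the top interface goes from n = 1.11 toward n = 2.47: a half-wave phase shift.
Ray reflecting at the bottom interface goes from n = 2.47 toward n = 1.4: no phase shift.
The two reflections differ by half a wavelength.
For dark reflection here: 2 n t = m λ.
Minimum nonzero at m = 1: t = λ / (2 n) = 408 / (2 × 2.47) = 82.6 nm.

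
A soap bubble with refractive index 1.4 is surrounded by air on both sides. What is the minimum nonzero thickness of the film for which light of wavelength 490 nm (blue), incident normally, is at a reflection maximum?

Ray reflecting at the top interface goes from n = 1.0 toward n = 1.4: a half-wave phase shift.
Ray reflecting at the bottom interface goes from n = 1.4 toward n = 1.0: no phase shift.
Net: one phase inversion between the two reflected rays.
For strong reflection here: 2 n t = (m + ½) λ.
Minimum at m = 0: t = λ / (4 n) = 490 / (4 × 1.4) = 87.5 nm.

87.5 nm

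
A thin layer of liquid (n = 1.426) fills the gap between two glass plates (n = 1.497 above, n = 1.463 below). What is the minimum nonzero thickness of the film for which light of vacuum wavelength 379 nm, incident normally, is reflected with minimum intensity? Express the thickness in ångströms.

1329 Å

Ray reflecting at the top interface goes from n = 1.497 toward n = 1.426: no phase shift.
Bottom surface (1.426 → 1.463): reflection off a higher-index medium gives a half-wave phase shift.
Exactly one π shift → a net half-wave offset.
So the condition for destructive reflection is 2 n t = m λ.
Minimum nonzero at m = 1: t = λ / (2 n) = 379 / (2 × 1.426) = 133 nm.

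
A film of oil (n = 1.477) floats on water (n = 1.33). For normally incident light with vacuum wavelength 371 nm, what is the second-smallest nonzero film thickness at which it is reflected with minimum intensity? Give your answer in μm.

0.251 μm

Ray reflecting at the top interface goes from n = 1.0 toward n = 1.477: a half-wave phase shift.
Ray reflecting at the bottom interface goes from n = 1.477 toward n = 1.33: no phase shift.
Net: one phase inversion between the two reflected rays.
For dark reflection here: 2 n t = m λ.
The second-smallest nonzero thickness corresponds to m = 2: t = m λ / (2 n) = 2.00 × 371 / (2 × 1.477) = 251 nm.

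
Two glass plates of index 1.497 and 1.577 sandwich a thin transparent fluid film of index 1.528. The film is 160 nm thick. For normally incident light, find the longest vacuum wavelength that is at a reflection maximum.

489 nm

Ray reflecting at the top interface goes from n = 1.497 toward n = 1.528: a half-wave phase shift.
Bottom surface (1.528 → 1.577): reflection off a higher-index medium gives a half-wave phase shift.
The two reflections carry the same phase change, so no net offset.
So the condition for constructive reflection is 2 n t = m λ.
λ = 2 n t / m. The longest wavelength is m = 1: λ = 2 × 1.528 × 160 / 1.00 = 489 nm.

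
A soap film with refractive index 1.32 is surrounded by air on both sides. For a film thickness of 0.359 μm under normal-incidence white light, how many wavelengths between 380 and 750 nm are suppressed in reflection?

Top surface (1.0 → 1.32): reflection off a higher-index medium gives a half-wave phase shift.
At the lower boundary (n = 1.32 to n = 1.0) the reflected ray undergoes no phase shift.
The two reflections differ by half a wavelength.
So the condition for destructive reflection is 2 n t = m λ.
λ = 2 n t / m = 948 / m nm.
m=1: 948 nm (IR); m=2: 474 nm (visible); m=3: 316 nm (UV).

1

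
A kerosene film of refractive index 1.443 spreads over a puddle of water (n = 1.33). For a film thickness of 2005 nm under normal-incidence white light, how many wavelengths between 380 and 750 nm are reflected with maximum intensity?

7

Ray reflecting at the top interface goes from n = 1.0 toward n = 1.443: a half-wave phase shift.
Ray reflecting at the bottom interface goes from n = 1.443 toward n = 1.33: no phase shift.
Exactly one π shift → a net half-wave offset.
With one net inversion, constructive interference in reflection requires 2 n t = (m + ½) λ.
λ = 2 n t / (m + ½) = 5786 / (m + ½) nm.
m=7: 772 nm (IR); m=8: 681 nm (visible); m=9: 609 nm (visible); m=10: 551 nm (visible); m=11: 503 nm (visible); m=12: 463 nm (visible); m=13: 429 nm (visible); m=14: 399 nm (visible); m=15: 373 nm (UV).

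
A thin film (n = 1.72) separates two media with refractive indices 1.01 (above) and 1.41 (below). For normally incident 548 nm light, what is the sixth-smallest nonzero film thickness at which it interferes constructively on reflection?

876 nm

Ray reflecting at the top interface goes from n = 1.01 toward n = 1.72: a half-wave phase shift.
At the lower boundary (n = 1.72 to n = 1.41) the reflected ray undergoes no phase shift.
Exactly one π shift → a net half-wave offset.
With one net inversion, constructive interference in reflection requires 2 n t = (m + ½) λ.
The sixth-smallest nonzero thickness corresponds to m = 5: t = (m + ½) λ / (2 n) = 5.50 × 548 / (2 × 1.72) = 876 nm.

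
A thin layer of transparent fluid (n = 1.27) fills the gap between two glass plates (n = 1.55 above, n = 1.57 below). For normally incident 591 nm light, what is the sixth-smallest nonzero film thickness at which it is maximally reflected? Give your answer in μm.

1.28 μm

Top surface (1.55 → 1.27): reflection off a lower-index medium gives no phase shift.
At the lower boundary (n = 1.27 to n = 1.57) the reflected ray undergoes a half-wave phase shift.
Net: one phase inversion between the two reflected rays.
For maximum reflection here: 2 n t = (m + ½) λ.
The sixth-smallest nonzero thickness corresponds to m = 5: t = (m + ½) λ / (2 n) = 5.50 × 591 / (2 × 1.27) = 1280 nm.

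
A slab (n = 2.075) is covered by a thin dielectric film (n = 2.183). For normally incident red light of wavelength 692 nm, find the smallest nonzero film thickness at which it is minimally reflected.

At the upper boundary (n = 1.0 to n = 2.183) the reflected ray undergoes a half-wave phase shift.
Ray reflecting at the bottom interface goes from n = 2.183 toward n = 2.075: no phase shift.
The two reflections differ by half a wavelength.
For minimum reflection here: 2 n t = m λ.
Minimum nonzero at m = 1: t = λ / (2 n) = 692 / (2 × 2.183) = 158 nm.

158 nm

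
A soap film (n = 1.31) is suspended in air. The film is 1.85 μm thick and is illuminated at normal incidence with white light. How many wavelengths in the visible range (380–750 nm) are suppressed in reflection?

6

At the upper boundary (n = 1.0 to n = 1.31) the reflected ray undergoes a half-wave phase shift.
Ray reflecting at the bottom interface goes from n = 1.31 toward n = 1.0: no phase shift.
Exactly one π shift → a net half-wave offset.
So the condition for destructive reflection is 2 n t = m λ.
λ = 2 n t / m = 4847 / m nm.
m=6: 808 nm (IR); m=7: 692 nm (visible); m=8: 606 nm (visible); m=9: 539 nm (visible); m=10: 485 nm (visible); m=11: 441 nm (visible); m=12: 404 nm (visible); m=13: 373 nm (UV).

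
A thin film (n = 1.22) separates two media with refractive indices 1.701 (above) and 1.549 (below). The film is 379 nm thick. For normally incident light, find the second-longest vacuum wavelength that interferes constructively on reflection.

617 nm

At the upper boundary (n = 1.701 to n = 1.22) the reflected ray undergoes no phase shift.
Bottom surface (1.22 → 1.549): reflection off a higher-index medium gives a half-wave phase shift.
The two reflections differ by half a wavelength.
So the condition for constructive reflection is 2 n t = (m + ½) λ.
λ = 2 n t / (m + ½). The second-longest wavelength is m = 1: λ = 2 × 1.22 × 379 / 1.50 = 617 nm.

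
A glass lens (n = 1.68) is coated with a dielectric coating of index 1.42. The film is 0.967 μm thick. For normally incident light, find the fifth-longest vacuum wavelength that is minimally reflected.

Ray reflecting at the top interface goes from n = 1.0 toward n = 1.42: a half-wave phase shift.
Ray reflecting at the bottom interface goes from n = 1.42 toward n = 1.68: a half-wave phase shift.
The two reflections carry the same phase change, so no net offset.
With no net inversion, destructive interference in reflection requires 2 n t = (m + ½) λ.
λ = 2 n t / (m + ½). The fifth-longest wavelength is m = 4: λ = 2 × 1.42 × 967 / 4.50 = 610 nm.

610 nm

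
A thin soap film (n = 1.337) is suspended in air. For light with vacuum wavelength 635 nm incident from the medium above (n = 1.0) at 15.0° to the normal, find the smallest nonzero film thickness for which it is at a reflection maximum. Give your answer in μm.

0.121 μm

Top surface (1.0 → 1.337): reflection off a higher-index medium gives a half-wave phase shift.
At the lower boundary (n = 1.337 to n = 1.0) the reflected ray undergoes no phase shift.
Exactly one π shift → a net half-wave offset.
With one net inversion, constructive interference in reflection requires 2 n t cos θ_r = (m + ½) λ.
Snell's law: 1.0 sin 15.0° = 1.337 sin θ_r → sin θ_r = 0.194, cos θ_r = 0.981.
Minimum at m = 0: t = λ / (4 n cos θ_r) = 635 / (4 × 1.337 × 0.981) = 121 nm.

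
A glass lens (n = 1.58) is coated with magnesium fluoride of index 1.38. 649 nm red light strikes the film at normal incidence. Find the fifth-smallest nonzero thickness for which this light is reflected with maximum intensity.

1176 nm

At the upper boundary (n = 1.0 to n = 1.38) the reflected ray undergoes a half-wave phase shift.
Bottom surface (1.38 → 1.58): reflection off a higher-index medium gives a half-wave phase shift.
The two reflections carry the same phase change, so no net offset.
So the condition for constructive reflection is 2 n t = m λ.
The fifth-smallest nonzero thickness corresponds to m = 5: t = m λ / (2 n) = 5.00 × 649 / (2 × 1.38) = 1176 nm.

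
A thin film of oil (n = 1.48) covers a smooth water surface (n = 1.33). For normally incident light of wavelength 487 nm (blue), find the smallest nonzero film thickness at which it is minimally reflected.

165 nm

Top surface (1.0 → 1.48): reflection off a higher-index medium gives a half-wave phase shift.
At the lower boundary (n = 1.48 to n = 1.33) the reflected ray undergoes no phase shift.
The two reflections differ by half a wavelength.
So the condition for destructive reflection is 2 n t = m λ.
Minimum nonzero at m = 1: t = λ / (2 n) = 487 / (2 × 1.48) = 165 nm.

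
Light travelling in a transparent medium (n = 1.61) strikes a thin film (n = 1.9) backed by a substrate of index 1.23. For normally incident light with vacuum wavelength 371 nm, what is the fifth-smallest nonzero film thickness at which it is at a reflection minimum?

Top surface (1.61 → 1.9): reflection off a higher-index medium gives a half-wave phase shift.
At the lower boundary (n = 1.9 to n = 1.23) the reflected ray undergoes no phase shift.
The two reflections differ by half a wavelength.
With one net inversion, destructive interference in reflection requires 2 n t = m λ.
The fifth-smallest nonzero thickness corresponds to m = 5: t = m λ / (2 n) = 5.00 × 371 / (2 × 1.9) = 488 nm.

488 nm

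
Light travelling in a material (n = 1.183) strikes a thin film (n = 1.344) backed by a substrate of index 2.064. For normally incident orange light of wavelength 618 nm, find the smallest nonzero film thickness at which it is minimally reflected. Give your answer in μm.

0.115 μm

At the upper boundary (n = 1.183 to n = 1.344) the reflected ray undergoes a half-wave phase shift.
Ray reflecting at the bottom interface goes from n = 1.344 toward n = 2.064: a half-wave phase shift.
The two reflections carry the same phase change, so no net offset.
For dark reflection here: 2 n t = (m + ½) λ.
Minimum at m = 0: t = λ / (4 n) = 618 / (4 × 1.344) = 115 nm.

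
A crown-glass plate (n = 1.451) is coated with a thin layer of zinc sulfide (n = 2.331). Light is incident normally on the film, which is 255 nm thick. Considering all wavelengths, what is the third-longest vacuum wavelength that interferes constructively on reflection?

At the upper boundary (n = 1.0 to n = 2.331) the reflected ray undergoes a half-wave phase shift.
Bottom surface (2.331 → 1.451): reflection off a lower-index medium gives no phase shift.
The two reflections differ by half a wavelength.
For strong reflection here: 2 n t = (m + ½) λ.
λ = 2 n t / (m + ½). The third-longest wavelength is m = 2: λ = 2 × 2.331 × 255 / 2.50 = 476 nm.

476 nm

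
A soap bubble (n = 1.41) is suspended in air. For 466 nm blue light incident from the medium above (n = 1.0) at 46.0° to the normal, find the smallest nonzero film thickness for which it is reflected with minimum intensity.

192 nm

Top surface (1.0 → 1.41): reflection off a higher-index medium gives a half-wave phase shift.
At the lower boundary (n = 1.41 to n = 1.0) the reflected ray undergoes no phase shift.
The two reflections differ by half a wavelength.
With one net inversion, destructive interference in reflection requires 2 n t cos θ_r = m λ.
Snell's law: 1.0 sin 46.0° = 1.41 sin θ_r → sin θ_r = 0.510, cos θ_r = 0.860.
Minimum nonzero at m = 1: t = λ / (2 n cos θ_r) = 466 / (2 × 1.41 × 0.860) = 192 nm.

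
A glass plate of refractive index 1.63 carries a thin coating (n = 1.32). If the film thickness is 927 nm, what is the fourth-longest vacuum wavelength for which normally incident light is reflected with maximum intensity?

612 nm

At the upper boundary (n = 1.0 to n = 1.32) the reflected ray undergoes a half-wave phase shift.
Ray reflecting at the bottom interface goes from n = 1.32 toward n = 1.63: a half-wave phase shift.
Net: no relative phase inversion (both shifts match).
With no net inversion, constructive interference in reflection requires 2 n t = m λ.
λ = 2 n t / m. The fourth-longest wavelength is m = 4: λ = 2 × 1.32 × 927 / 4.00 = 612 nm.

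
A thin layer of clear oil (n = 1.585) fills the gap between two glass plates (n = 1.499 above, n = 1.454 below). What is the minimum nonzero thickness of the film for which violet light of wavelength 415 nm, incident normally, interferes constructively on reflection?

At the upper boundary (n = 1.499 to n = 1.585) the reflected ray undergoes a half-wave phase shift.
Ray reflecting at the bottom interface goes from n = 1.585 toward n = 1.454: no phase shift.
Exactly one π shift → a net half-wave offset.
For strong reflection here: 2 n t = (m + ½) λ.
Minimum at m = 0: t = λ / (4 n) = 415 / (4 × 1.585) = 65.5 nm.

65.5 nm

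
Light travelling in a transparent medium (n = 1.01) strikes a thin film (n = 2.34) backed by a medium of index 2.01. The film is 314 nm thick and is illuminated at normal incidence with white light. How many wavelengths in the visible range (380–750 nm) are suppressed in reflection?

2

Ray reflecting at the top interface goes from n = 1.01 toward n = 2.34: a half-wave phase shift.
Bottom surface (2.34 → 2.01): reflection off a lower-index medium gives no phase shift.
The two reflections differ by half a wavelength.
So the condition for destructive reflection is 2 n t = m λ.
λ = 2 n t / m = 1470 / m nm.
m=1: 1470 nm (IR); m=2: 735 nm (visible); m=3: 490 nm (visible); m=4: 367 nm (UV).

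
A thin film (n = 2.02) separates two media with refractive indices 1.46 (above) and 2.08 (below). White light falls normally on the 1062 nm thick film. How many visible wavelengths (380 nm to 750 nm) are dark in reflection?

5

At the upper boundary (n = 1.46 to n = 2.02) the reflected ray undergoes a half-wave phase shift.
Ray reflecting at the bottom interface goes from n = 2.02 toward n = 2.08: a half-wave phase shift.
Zero or two π shifts → no net half-wave offset.
With no net inversion, destructive interference in reflection requires 2 n t = (m + ½) λ.
λ = 2 n t / (m + ½) = 4290 / (m + ½) nm.
m=5: 780 nm (IR); m=6: 660 nm (visible); m=7: 572 nm (visible); m=8: 505 nm (visible); m=9: 452 nm (visible); m=10: 409 nm (visible); m=11: 373 nm (UV).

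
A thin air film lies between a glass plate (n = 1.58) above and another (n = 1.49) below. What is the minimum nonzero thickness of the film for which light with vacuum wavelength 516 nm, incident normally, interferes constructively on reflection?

Ray reflecting at the top interface goes from n = 1.58 toward n = 1.0: no phase shift.
At the lower boundary (n = 1.0 to n = 1.49) the reflected ray undergoes a half-wave phase shift.
The two reflections differ by half a wavelength.
With one net inversion, constructive interference in reflection requires 2 n t = (m + ½) λ.
Minimum at m = 0: t = λ / (4 n) = 516 / (4 × 1.0) = 129 nm.

129 nm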